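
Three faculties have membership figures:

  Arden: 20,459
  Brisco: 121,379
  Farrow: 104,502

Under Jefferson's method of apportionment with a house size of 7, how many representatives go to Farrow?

Standard divisor 246340/7 ≈ 35191.429; standard quotas: Arden 0.581, Brisco 3.449, Farrow 2.970.
Rounding down gives 0, 3, 2 = 5 seats, so the divisor must be adjusted.
With modified divisor 28200: modified quotas Arden 0.725, Brisco 4.304, Farrow 3.706.
Rounding down: Arden 0, Brisco 4, Farrow 3 (total 7).
Farrow receives 3.

3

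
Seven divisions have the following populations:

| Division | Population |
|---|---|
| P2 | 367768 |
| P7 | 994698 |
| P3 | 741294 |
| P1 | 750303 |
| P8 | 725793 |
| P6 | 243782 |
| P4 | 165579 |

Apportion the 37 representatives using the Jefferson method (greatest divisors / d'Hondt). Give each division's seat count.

Standard divisor 3989217/37 ≈ 107816.676; standard quotas: P2 3.411, P7 9.226, P3 6.876, P1 6.959, P8 6.732, P6 2.261, P4 1.536.
Rounding down gives 3, 9, 6, 6, 6, 2, 1 = 33 seats, so the divisor must be adjusted.
With modified divisor 96600: modified quotas P2 3.807, P7 10.297, P3 7.674, P1 7.767, P8 7.513, P6 2.524, P4 1.714.
Rounding down: P2 3, P7 10, P3 7, P1 7, P8 7, P6 2, P4 1 (total 37).

P2=3; P7=10; P3=7; P1=7; P8=7; P6=2; P4=1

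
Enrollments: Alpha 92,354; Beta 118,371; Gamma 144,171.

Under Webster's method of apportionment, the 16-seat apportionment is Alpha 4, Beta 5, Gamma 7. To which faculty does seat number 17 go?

Beta

Priority for the next seat is population ÷ (current seats + 0.5).
Priorities: Alpha 20523.111, Beta 21522.000, Gamma 19222.800.
Highest priority: Beta.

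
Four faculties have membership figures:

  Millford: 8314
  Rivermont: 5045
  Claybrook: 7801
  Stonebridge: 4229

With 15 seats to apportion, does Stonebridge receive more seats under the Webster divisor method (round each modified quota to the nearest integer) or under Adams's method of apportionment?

Adams

Webster: Millford 5, Rivermont 3, Claybrook 5, Stonebridge 2.
Adams: Millford 5, Rivermont 3, Claybrook 4, Stonebridge 3.
Stonebridge gets 2 under Webster and 3 under Adams.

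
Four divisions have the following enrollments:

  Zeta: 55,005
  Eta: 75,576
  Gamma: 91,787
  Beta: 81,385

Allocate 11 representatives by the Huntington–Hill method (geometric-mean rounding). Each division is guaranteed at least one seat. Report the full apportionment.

Zeta 2, Eta 3, Gamma 3, Beta 3

With divisor 28675: modified quotas Zeta 1.918, Eta 2.636, Gamma 3.201, Beta 2.838.
Geometric-mean thresholds: Zeta √(1·2)=1.414, Eta √(2·3)=2.449, Gamma √(3·4)=3.464, Beta √(2·3)=2.449.
Each quota rounded against its threshold gives Zeta 2, Eta 3, Gamma 3, Beta 3 (total 11).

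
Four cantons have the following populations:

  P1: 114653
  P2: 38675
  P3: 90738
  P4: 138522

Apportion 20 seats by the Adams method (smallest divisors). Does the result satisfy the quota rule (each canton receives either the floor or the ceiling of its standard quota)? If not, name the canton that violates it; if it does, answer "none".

Standard quotas: P1 5.994, P2 2.022, P3 4.743, P4 7.241.
Adams allocation: P1 6, P2 2, P3 5, P4 7.
Every allocation lies between the lower and upper quota.

none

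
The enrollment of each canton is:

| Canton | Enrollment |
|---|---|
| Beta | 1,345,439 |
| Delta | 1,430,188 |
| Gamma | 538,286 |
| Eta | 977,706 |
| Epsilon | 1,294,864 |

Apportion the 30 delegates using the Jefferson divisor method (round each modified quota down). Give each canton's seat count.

Standard divisor 5586483/30 ≈ 186216.1; standard quotas: Beta 7.225, Delta 7.680, Gamma 2.891, Eta 5.250, Epsilon 6.954.
Rounding down gives 7, 7, 2, 5, 6 = 27 seats, so the divisor must be adjusted.
With modified divisor 173500: modified quotas Beta 7.755, Delta 8.243, Gamma 3.103, Eta 5.635, Epsilon 7.463.
Rounding down: Beta 7, Delta 8, Gamma 3, Eta 5, Epsilon 7 (total 30).

Beta=7; Delta=8; Gamma=3; Eta=5; Epsilon=7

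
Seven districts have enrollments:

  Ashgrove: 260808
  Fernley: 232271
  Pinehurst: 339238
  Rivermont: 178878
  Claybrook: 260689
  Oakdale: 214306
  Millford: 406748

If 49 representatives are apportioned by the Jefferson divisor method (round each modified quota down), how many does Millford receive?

11

Standard divisor 1892938/49 ≈ 38631.388; standard quotas: Ashgrove 6.751, Fernley 6.012, Pinehurst 8.781, Rivermont 4.630, Claybrook 6.748, Oakdale 5.547, Millford 10.529.
Rounding down gives 6, 6, 8, 4, 6, 5, 10 = 45 seats, so the divisor must be adjusted.
With modified divisor 36400: modified quotas Ashgrove 7.165, Fernley 6.381, Pinehurst 9.320, Rivermont 4.914, Claybrook 7.162, Oakdale 5.888, Millford 11.174.
Rounding down: Ashgrove 7, Fernley 6, Pinehurst 9, Rivermont 4, Claybrook 7, Oakdale 5, Millford 11 (total 49).
Millford receives 11.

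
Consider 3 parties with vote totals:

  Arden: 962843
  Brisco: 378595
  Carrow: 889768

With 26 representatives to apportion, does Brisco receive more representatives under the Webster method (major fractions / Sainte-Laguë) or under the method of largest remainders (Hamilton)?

Hamilton

Webster: Arden 11, Brisco 4, Carrow 11.
Hamilton: Arden 11, Brisco 5, Carrow 10.
Brisco gets 4 under Webster and 5 under Hamilton.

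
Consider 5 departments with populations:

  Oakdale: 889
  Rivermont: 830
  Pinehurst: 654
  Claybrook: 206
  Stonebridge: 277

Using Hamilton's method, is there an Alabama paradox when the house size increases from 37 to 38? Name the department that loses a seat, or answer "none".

At 37 seats: Oakdale 11, Rivermont 11, Pinehurst 8, Claybrook 3, Stonebridge 4.
At 38 seats: Oakdale 12, Rivermont 11, Pinehurst 9, Claybrook 3, Stonebridge 3.
Stonebridge drops from 4 to 3.

Stonebridge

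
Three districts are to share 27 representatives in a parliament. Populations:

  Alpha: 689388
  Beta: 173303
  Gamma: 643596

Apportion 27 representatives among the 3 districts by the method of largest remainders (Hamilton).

Alpha 12; Beta 3; Gamma 12

Standard divisor: 1506287 ÷ 27 ≈ 55788.407.
Standard quotas: Alpha 12.3572, Beta 3.1064, Gamma 11.5364.
Lower quotas: Alpha 12, Beta 3, Gamma 11 (sum 26, leaving 1 seat).
Remainders in descending order: Gamma 0.5364, Alpha 0.3572, Beta 0.1064.
Largest remainder: Gamma receives the extra seat.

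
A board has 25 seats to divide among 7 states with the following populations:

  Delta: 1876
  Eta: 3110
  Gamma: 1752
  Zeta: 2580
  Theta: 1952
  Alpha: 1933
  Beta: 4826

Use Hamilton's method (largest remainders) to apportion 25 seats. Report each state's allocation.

Delta 3; Eta 4; Gamma 2; Zeta 3; Theta 3; Alpha 3; Beta 7

The standard divisor is 18029/25 ≈ 721.16.
Standard quotas: Delta 2.601, Eta 4.312, Gamma 2.429, Zeta 3.578, Theta 2.707, Alpha 2.680, Beta 6.692.
Lower quotas: Delta 2, Eta 4, Gamma 2, Zeta 3, Theta 2, Alpha 2, Beta 6 (sum 21, leaving 4 seats).
Remainders in descending order: Theta 0.707, Beta 0.692, Alpha 0.680, Delta 0.601, Zeta 0.578, Gamma 0.429, Eta 0.312.
The surplus seats go to Theta, Beta, Alpha, Delta.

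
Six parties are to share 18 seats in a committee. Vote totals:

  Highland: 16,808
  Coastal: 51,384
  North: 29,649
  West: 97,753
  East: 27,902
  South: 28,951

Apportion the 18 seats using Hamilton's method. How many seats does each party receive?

Total 252447; standard divisor 252447/18 ≈ 14024.833.
Standard quotas: Highland 1.1984, Coastal 3.6638, North 2.1140, West 6.9700, East 1.9895, South 2.0643.
Lower quotas: Highland 1, Coastal 3, North 2, West 6, East 1, South 2 (sum 15, leaving 3 seats).
Remainders in descending order: East 0.9895, West 0.9700, Coastal 0.6638, Highland 0.1984, North 0.1140, South 0.0643.
Largest remainders: East, West, Coastal receive the extra seats.

Highland: 1; Coastal: 4; North: 2; West: 7; East: 2; South: 2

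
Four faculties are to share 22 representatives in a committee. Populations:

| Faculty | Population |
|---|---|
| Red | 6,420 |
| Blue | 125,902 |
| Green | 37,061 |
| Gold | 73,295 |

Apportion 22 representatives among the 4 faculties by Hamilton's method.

Red: 1; Blue: 11; Green: 3; Gold: 7

Total 242678; standard divisor 242678/22 ≈ 11030.818.
Standard quotas: Red 0.5820, Blue 11.4137, Green 3.3598, Gold 6.6446.
Lower quotas: Red 0, Blue 11, Green 3, Gold 6 (sum 20, leaving 2 seats).
Remainders in descending order: Gold 0.6446, Red 0.5820, Blue 0.4137, Green 0.3598.
Largest remainders: Gold, Red receive the extra seats.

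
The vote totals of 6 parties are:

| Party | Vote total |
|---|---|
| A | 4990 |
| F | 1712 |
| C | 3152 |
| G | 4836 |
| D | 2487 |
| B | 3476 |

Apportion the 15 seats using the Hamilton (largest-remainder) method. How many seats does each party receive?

Standard divisor: 20653 ÷ 15 ≈ 1376.867.
Standard quotas: A 3.624, F 1.243, C 2.289, G 3.512, D 1.806, B 2.525.
Lower quotas: A 3, F 1, C 2, G 3, D 1, B 2 (sum 12, leaving 3 seats).
Remainders in descending order: D 0.806, A 0.624, B 0.525, G 0.512, C 0.289, F 0.243.
Largest remainders: D, A, B receive the extra seats.

A 4, F 1, C 2, G 3, D 2, B 3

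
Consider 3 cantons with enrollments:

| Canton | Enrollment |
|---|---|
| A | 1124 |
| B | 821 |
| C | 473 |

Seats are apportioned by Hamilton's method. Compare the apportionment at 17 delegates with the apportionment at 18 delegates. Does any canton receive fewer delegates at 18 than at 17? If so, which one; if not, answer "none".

none

At 17 seats: A 8, B 6, C 3.
At 18 seats: A 8, B 6, C 4.
No canton's allocation decreased.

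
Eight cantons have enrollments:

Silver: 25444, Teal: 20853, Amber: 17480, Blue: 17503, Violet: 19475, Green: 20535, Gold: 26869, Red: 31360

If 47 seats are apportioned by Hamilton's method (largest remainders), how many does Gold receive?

The standard divisor is 179519/47 ≈ 3819.553.
Standard quotas: Silver 6.6615, Teal 5.4595, Amber 4.5765, Blue 4.5825, Violet 5.0988, Green 5.3763, Gold 7.0346, Red 8.2104.
Lower quotas: Silver 6, Teal 5, Amber 4, Blue 4, Violet 5, Green 5, Gold 7, Red 8 (sum 44, leaving 3 seats).
Remainders in descending order: Silver 0.6615, Blue 0.5825, Amber 0.5765, Teal 0.4595, Green 0.3763, Red 0.2104, Violet 0.0988, Gold 0.0346.
Largest remainders: Silver, Blue, Amber receive the extra seats.
Gold receives 7.

7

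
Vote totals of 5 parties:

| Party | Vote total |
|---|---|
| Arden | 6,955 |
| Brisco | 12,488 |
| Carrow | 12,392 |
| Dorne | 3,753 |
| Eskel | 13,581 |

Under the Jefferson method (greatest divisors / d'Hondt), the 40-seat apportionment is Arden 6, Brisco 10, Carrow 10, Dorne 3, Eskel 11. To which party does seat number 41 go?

Priority for the next seat is population ÷ (current seats + 1).
Priorities: Arden 993.571, Brisco 1135.273, Carrow 1126.545, Dorne 938.250, Eskel 1131.750.
Highest priority: Brisco.

Brisco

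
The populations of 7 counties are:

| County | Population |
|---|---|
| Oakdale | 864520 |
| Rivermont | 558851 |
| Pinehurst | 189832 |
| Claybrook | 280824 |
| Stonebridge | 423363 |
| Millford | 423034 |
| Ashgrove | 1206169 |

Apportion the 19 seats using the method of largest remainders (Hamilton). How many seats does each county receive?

Standard divisor: 3946593 ÷ 19 ≈ 207715.421.
Standard quotas: Oakdale 4.1620, Rivermont 2.6905, Pinehurst 0.9139, Claybrook 1.3520, Stonebridge 2.0382, Millford 2.0366, Ashgrove 5.8068.
Lower quotas: Oakdale 4, Rivermont 2, Pinehurst 0, Claybrook 1, Stonebridge 2, Millford 2, Ashgrove 5 (sum 16, leaving 3 seats).
Remainders in descending order: Pinehurst 0.9139, Ashgrove 0.8068, Rivermont 0.6905, Claybrook 0.3520, Oakdale 0.1620, Stonebridge 0.0382, Millford 0.0366.
The surplus seats go to Pinehurst, Ashgrove, Rivermont.

Oakdale 4, Rivermont 3, Pinehurst 1, Claybrook 1, Stonebridge 2, Millford 2, Ashgrove 6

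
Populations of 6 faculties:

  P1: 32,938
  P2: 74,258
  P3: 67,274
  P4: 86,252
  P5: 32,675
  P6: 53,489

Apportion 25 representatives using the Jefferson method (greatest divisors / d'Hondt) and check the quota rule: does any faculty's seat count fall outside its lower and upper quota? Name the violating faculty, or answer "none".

Standard quotas: P1 2.374, P2 5.352, P3 4.848, P4 6.216, P5 2.355, P6 3.855.
Jefferson allocation: P1 2, P2 6, P3 5, P4 6, P5 2, P6 4.
Every allocation lies between the lower and upper quota.

none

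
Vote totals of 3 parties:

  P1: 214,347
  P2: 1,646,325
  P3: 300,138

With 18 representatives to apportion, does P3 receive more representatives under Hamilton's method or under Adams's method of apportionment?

Hamilton: P1 2, P2 14, P3 2.
Adams: P1 2, P2 13, P3 3.
P3 gets 2 under Hamilton and 3 under Adams.

Adams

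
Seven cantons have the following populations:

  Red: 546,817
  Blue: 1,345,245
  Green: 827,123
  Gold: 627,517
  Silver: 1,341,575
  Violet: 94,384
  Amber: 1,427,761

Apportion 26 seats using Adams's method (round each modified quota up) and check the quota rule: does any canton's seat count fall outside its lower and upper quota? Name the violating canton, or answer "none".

Standard quotas: Red 2.289, Blue 5.632, Green 3.463, Gold 2.627, Silver 5.617, Violet 0.395, Amber 5.977.
Adams allocation: Red 2, Blue 5, Green 4, Gold 3, Silver 5, Violet 1, Amber 6.
Every allocation lies between the lower and upper quota.

none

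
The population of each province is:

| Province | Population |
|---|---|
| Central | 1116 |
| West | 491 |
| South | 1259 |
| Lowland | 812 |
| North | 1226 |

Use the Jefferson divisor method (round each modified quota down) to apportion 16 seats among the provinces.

Standard divisor 4904/16 ≈ 306.5; standard quotas: Central 3.641, West 1.602, South 4.108, Lowland 2.649, North 4.000.
Rounding down gives 3, 1, 4, 2, 4 = 14 seats, so the divisor must be adjusted.
With modified divisor 260: modified quotas Central 4.292, West 1.888, South 4.842, Lowland 3.123, North 4.715.
Rounding down: Central 4, West 1, South 4, Lowland 3, North 4 (total 16).

Central 4; West 1; South 4; Lowland 3; North 4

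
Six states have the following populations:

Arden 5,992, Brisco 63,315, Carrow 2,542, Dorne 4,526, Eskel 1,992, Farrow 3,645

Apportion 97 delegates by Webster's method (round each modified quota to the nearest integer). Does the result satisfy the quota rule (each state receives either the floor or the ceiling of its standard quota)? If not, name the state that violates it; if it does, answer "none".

Brisco

Standard quotas: Arden 7.087, Brisco 74.886, Carrow 3.007, Dorne 5.353, Eskel 2.356, Farrow 4.311.
Webster allocation: Arden 7, Brisco 76, Carrow 3, Dorne 5, Eskel 2, Farrow 4.
Brisco has quota 74.886 (lower 74, upper 75) but receives 76 — outside the quota interval.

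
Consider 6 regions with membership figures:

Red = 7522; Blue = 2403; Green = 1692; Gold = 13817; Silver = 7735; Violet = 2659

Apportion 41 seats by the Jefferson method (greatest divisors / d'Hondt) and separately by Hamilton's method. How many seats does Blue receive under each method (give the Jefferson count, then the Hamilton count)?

Jefferson: Red 9, Blue 2, Green 2, Gold 16, Silver 9, Violet 3.
Hamilton: Red 8, Blue 3, Green 2, Gold 16, Silver 9, Violet 3.
Blue gets 2 under Jefferson and 3 under Hamilton.

2 and 3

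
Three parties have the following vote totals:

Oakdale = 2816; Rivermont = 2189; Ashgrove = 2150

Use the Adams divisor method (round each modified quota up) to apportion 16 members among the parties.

Oakdale 6, Rivermont 5, Ashgrove 5

Standard divisor 7155/16 ≈ 447.188; standard quotas: Oakdale 6.297, Rivermont 4.895, Ashgrove 4.808.
Rounding up gives 7, 5, 5 = 17 seats, so the divisor must be adjusted.
With modified divisor 500: modified quotas Oakdale 5.632, Rivermont 4.378, Ashgrove 4.300.
Rounding up: Oakdale 6, Rivermont 5, Ashgrove 5 (total 16).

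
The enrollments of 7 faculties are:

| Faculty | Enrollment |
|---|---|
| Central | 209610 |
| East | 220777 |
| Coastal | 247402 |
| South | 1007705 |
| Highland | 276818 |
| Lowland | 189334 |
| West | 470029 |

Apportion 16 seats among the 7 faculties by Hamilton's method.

Central 1, East 1, Coastal 2, South 6, Highland 2, Lowland 1, West 3

Standard divisor: 2621675 ÷ 16 ≈ 163854.688.
Standard quotas: Central 1.2792, East 1.3474, Coastal 1.5099, South 6.1500, Highland 1.6894, Lowland 1.1555, West 2.8686.
Lower quotas: Central 1, East 1, Coastal 1, South 6, Highland 1, Lowland 1, West 2 (sum 13, leaving 3 seats).
Remainders in descending order: West 0.8686, Highland 0.6894, Coastal 0.5099, East 0.3474, Central 0.2792, Lowland 0.1555, South 0.1500.
The surplus seats go to West, Highland, Coastal.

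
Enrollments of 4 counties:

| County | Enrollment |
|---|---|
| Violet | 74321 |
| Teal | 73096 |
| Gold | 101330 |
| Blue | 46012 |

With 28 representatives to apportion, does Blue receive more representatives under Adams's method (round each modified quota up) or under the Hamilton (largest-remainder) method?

Adams: Violet 7, Teal 7, Gold 9, Blue 5.
Hamilton: Violet 7, Teal 7, Gold 10, Blue 4.
Blue gets 5 under Adams and 4 under Hamilton.

Adams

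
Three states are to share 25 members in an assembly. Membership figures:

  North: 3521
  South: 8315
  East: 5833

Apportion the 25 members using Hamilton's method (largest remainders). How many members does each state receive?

North=5, South=12, East=8

Standard divisor: 17669 ÷ 25 ≈ 706.76.
Standard quotas: North 4.9819, South 11.7650, East 8.2532.
Lower quotas: North 4, South 11, East 8 (sum 23, leaving 2 seats).
Remainders in descending order: North 0.9819, South 0.7650, East 0.2532.
Largest remainders: North, South receive the extra seats.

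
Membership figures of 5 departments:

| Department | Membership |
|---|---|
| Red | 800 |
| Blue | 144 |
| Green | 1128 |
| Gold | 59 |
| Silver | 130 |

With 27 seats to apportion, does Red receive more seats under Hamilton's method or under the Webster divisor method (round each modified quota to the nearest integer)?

Hamilton: Red 10, Blue 2, Green 13, Gold 1, Silver 1.
Webster: Red 9, Blue 2, Green 13, Gold 1, Silver 2.
Red gets 10 under Hamilton and 9 under Webster.

Hamilton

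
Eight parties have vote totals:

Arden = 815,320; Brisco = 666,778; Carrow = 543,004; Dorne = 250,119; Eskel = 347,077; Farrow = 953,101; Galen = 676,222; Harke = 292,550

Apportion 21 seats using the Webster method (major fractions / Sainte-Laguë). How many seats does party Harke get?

Standard divisor 4544171/21 ≈ 216389.095; standard quotas: Arden 3.768, Brisco 3.081, Carrow 2.509, Dorne 1.156, Eskel 1.604, Farrow 4.405, Galen 3.125, Harke 1.352.
Rounding to the nearest integer gives Arden 4, Brisco 3, Carrow 3, Dorne 1, Eskel 2, Farrow 4, Galen 3, Harke 1 — total 21, matching the house size, so no adjustment is needed.
Harke receives 1.

1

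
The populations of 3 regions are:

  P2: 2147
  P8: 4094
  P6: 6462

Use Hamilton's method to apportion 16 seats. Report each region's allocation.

The standard divisor is 12703/16 ≈ 793.938.
Standard quotas: P2 2.7042, P8 5.1566, P6 8.1392.
Lower quotas: P2 2, P8 5, P6 8 (sum 15, leaving 1 seat).
Remainders in descending order: P2 0.7042, P8 0.1566, P6 0.1392.
Largest remainder: P2 receives the extra seat.

P2: 3; P8: 5; P6: 8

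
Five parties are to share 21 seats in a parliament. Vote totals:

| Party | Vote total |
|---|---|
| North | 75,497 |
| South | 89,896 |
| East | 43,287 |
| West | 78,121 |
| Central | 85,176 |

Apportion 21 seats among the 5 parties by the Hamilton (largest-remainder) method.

Standard divisor: 371977 ÷ 21 ≈ 17713.19.
Standard quotas: North 4.2622, South 5.0751, East 2.4438, West 4.4103, Central 4.8086.
Lower quotas: North 4, South 5, East 2, West 4, Central 4 (sum 19, leaving 2 seats).
Remainders in descending order: Central 0.8086, East 0.4438, West 0.4103, North 0.2622, South 0.0751.
Largest remainders: Central, East receive the extra seats.

North 4; South 5; East 3; West 4; Central 5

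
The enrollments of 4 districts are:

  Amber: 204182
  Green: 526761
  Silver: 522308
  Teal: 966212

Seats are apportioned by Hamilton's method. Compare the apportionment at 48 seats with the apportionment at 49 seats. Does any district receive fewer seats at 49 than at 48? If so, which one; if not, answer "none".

Amber

At 48 seats: Amber 5, Green 11, Silver 11, Teal 21.
At 49 seats: Amber 4, Green 12, Silver 12, Teal 21.
Amber drops from 5 to 4.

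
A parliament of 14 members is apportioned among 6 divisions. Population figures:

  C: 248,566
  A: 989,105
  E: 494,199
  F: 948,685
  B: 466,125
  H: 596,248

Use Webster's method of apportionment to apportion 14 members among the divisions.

C 1, A 4, E 2, F 3, B 2, H 2

Standard divisor 3742928/14 ≈ 267352; standard quotas: C 0.930, A 3.700, E 1.848, F 3.548, B 1.743, H 2.230.
Rounding to the nearest integer gives 1, 4, 2, 4, 2, 2 = 15 seats, so the divisor must be adjusted.
With modified divisor 276800: modified quotas C 0.898, A 3.573, E 1.785, F 3.427, B 1.684, H 2.154.
Rounding to the nearest integer: C 1, A 4, E 2, F 3, B 2, H 2 (total 14).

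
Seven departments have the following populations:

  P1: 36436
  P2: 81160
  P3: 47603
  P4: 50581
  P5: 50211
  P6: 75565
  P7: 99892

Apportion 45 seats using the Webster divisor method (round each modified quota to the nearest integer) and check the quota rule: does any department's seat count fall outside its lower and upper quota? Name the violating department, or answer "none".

Standard quotas: P1 3.714, P2 8.273, P3 4.853, P4 5.156, P5 5.118, P6 7.703, P7 10.183.
Webster allocation: P1 4, P2 8, P3 5, P4 5, P5 5, P6 8, P7 10.
Every allocation lies between the lower and upper quota.

none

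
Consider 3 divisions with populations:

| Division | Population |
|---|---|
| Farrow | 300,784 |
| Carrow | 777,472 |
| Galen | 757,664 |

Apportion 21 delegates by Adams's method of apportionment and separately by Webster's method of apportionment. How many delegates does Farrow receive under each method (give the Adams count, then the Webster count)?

4 and 3

Adams: Farrow 4, Carrow 9, Galen 8.
Webster: Farrow 3, Carrow 9, Galen 9.
Farrow gets 4 under Adams and 3 under Webster.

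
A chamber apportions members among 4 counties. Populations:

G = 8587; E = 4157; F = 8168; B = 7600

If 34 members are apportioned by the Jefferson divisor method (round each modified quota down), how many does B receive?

Standard divisor 28512/34 ≈ 838.588; standard quotas: G 10.240, E 4.957, F 9.740, B 9.063.
Rounding down gives 10, 4, 9, 9 = 32 seats, so the divisor must be adjusted.
With modified divisor 800: modified quotas G 10.734, E 5.196, F 10.210, B 9.500.
Rounding down: G 10, E 5, F 10, B 9 (total 34).
B receives 9.

9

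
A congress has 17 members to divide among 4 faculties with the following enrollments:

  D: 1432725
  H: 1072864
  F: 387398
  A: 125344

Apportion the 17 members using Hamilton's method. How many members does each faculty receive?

The standard divisor is 3018331/17 ≈ 177548.882.
Standard quotas: D 8.0695, H 6.0426, F 2.1819, A 0.7060.
Lower quotas: D 8, H 6, F 2, A 0 (sum 16, leaving 1 seat).
Remainders in descending order: A 0.7060, F 0.1819, D 0.0695, H 0.0426.
The surplus seat goes to A.

D: 8, H: 6, F: 2, A: 1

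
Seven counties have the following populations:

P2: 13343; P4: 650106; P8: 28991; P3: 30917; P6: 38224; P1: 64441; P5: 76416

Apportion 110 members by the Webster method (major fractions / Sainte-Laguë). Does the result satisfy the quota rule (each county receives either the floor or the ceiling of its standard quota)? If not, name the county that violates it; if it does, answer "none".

Standard quotas: P2 1.626, P4 79.243, P8 3.534, P3 3.769, P6 4.659, P1 7.855, P5 9.315.
Webster allocation: P2 2, P4 78, P8 4, P3 4, P6 5, P1 8, P5 9.
P4 has quota 79.243 (lower 79, upper 80) but receives 78 — outside the quota interval.

P4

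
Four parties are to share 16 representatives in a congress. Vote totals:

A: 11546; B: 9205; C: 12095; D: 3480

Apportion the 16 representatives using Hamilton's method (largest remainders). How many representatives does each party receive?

Standard divisor: 36326 ÷ 16 ≈ 2270.375.
Standard quotas: A 5.0855, B 4.0544, C 5.3273, D 1.5328.
Lower quotas: A 5, B 4, C 5, D 1 (sum 15, leaving 1 seat).
Remainders in descending order: D 0.5328, C 0.3273, A 0.0855, B 0.0544.
Largest remainder: D receives the extra seat.

A=5, B=4, C=5, D=2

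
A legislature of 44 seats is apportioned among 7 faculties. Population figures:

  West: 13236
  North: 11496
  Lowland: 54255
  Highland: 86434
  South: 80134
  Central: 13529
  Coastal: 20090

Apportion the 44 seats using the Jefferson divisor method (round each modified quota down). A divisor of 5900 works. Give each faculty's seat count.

West: 2; North: 1; Lowland: 9; Highland: 14; South: 13; Central: 2; Coastal: 3

With modified divisor 5900: modified quotas West 2.243, North 1.948, Lowland 9.196, Highland 14.650, South 13.582, Central 2.293, Coastal 3.405.
Rounding down: West 2, North 1, Lowland 9, Highland 14, South 13, Central 2, Coastal 3 (total 44).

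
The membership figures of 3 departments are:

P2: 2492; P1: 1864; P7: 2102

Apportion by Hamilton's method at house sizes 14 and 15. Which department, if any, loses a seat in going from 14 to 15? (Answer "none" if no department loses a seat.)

At 14 seats: P2 5, P1 4, P7 5.
At 15 seats: P2 6, P1 4, P7 5.
No department's allocation decreased.

none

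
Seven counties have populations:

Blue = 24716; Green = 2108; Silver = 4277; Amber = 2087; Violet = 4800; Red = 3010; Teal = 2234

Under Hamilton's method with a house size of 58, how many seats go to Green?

Total 43232; standard divisor 43232/58 ≈ 745.379.
Standard quotas: Blue 33.1590, Green 2.8281, Silver 5.7380, Amber 2.7999, Violet 6.4397, Red 4.0382, Teal 2.9971.
Lower quotas: Blue 33, Green 2, Silver 5, Amber 2, Violet 6, Red 4, Teal 2 (sum 54, leaving 4 seats).
Remainders in descending order: Teal 0.9971, Green 0.8281, Amber 0.7999, Silver 0.7380, Violet 0.4397, Blue 0.1590, Red 0.0382.
Largest remainders: Teal, Green, Amber, Silver receive the extra seats.
Green receives 3.

3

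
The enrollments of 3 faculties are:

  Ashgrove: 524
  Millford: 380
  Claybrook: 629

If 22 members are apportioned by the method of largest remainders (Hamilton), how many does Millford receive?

5

Standard divisor: 1533 ÷ 22 ≈ 69.682.
Standard quotas: Ashgrove 7.520, Millford 5.453, Claybrook 9.027.
Lower quotas: Ashgrove 7, Millford 5, Claybrook 9 (sum 21, leaving 1 seat).
Remainders in descending order: Ashgrove 0.520, Millford 0.453, Claybrook 0.027.
The surplus seat goes to Ashgrove.
Millford receives 5.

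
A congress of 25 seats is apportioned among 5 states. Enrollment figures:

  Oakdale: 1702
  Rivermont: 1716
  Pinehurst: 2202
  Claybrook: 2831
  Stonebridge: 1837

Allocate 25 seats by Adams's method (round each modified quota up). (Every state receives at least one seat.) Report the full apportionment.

Oakdale: 4, Rivermont: 4, Pinehurst: 5, Claybrook: 7, Stonebridge: 5

Standard divisor 10288/25 ≈ 411.52; standard quotas: Oakdale 4.136, Rivermont 4.170, Pinehurst 5.351, Claybrook 6.879, Stonebridge 4.464.
Rounding up gives 5, 5, 6, 7, 5 = 28 seats, so the divisor must be adjusted.
With modified divisor 450: modified quotas Oakdale 3.782, Rivermont 3.813, Pinehurst 4.893, Claybrook 6.291, Stonebridge 4.082.
Rounding up: Oakdale 4, Rivermont 4, Pinehurst 5, Claybrook 7, Stonebridge 5 (total 25).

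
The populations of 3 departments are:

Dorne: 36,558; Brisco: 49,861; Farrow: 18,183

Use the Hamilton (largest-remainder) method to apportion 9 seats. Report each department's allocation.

Dorne 3, Brisco 4, Farrow 2

Total 104602; standard divisor 104602/9 ≈ 11622.444.
Standard quotas: Dorne 3.1455, Brisco 4.2901, Farrow 1.5645.
Lower quotas: Dorne 3, Brisco 4, Farrow 1 (sum 8, leaving 1 seat).
Remainders in descending order: Farrow 0.5645, Brisco 0.2901, Dorne 0.1455.
Largest remainder: Farrow receives the extra seat.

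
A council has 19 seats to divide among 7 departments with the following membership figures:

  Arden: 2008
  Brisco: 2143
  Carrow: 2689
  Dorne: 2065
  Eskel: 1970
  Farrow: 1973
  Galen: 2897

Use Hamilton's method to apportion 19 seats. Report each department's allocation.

Standard divisor: 15745 ÷ 19 ≈ 828.684.
Standard quotas: Arden 2.423, Brisco 2.586, Carrow 3.245, Dorne 2.492, Eskel 2.377, Farrow 2.381, Galen 3.496.
Lower quotas: Arden 2, Brisco 2, Carrow 3, Dorne 2, Eskel 2, Farrow 2, Galen 3 (sum 16, leaving 3 seats).
Remainders in descending order: Brisco 0.586, Galen 0.496, Dorne 0.492, Arden 0.423, Farrow 0.381, Eskel 0.377, Carrow 0.245.
The surplus seats go to Brisco, Galen, Dorne.

Arden 2; Brisco 3; Carrow 3; Dorne 3; Eskel 2; Farrow 2; Galen 4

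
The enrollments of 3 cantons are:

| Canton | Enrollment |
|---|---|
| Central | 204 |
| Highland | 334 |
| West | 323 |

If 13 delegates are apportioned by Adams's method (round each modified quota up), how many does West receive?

5

Standard divisor 861/13 ≈ 66.231; standard quotas: Central 3.080, Highland 5.043, West 4.877.
Rounding up gives 4, 6, 5 = 15 seats, so the divisor must be adjusted.
With modified divisor 70: modified quotas Central 2.914, Highland 4.771, West 4.614.
Rounding up: Central 3, Highland 5, West 5 (total 13).
West receives 5.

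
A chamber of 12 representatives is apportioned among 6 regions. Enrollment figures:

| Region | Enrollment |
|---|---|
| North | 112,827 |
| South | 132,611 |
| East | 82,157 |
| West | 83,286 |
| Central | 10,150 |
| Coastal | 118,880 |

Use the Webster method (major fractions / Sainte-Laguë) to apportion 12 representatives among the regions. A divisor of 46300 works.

With modified divisor 46300: modified quotas North 2.437, South 2.864, East 1.774, West 1.799, Central 0.219, Coastal 2.568.
Rounding to the nearest integer: North 2, South 3, East 2, West 2, Central 0, Coastal 3 (total 12).

North 2; South 3; East 2; West 2; Central 0; Coastal 3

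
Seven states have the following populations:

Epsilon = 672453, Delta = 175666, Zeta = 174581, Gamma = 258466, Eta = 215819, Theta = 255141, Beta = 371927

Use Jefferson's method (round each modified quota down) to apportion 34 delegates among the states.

Standard divisor 2124053/34 ≈ 62472.147; standard quotas: Epsilon 10.764, Delta 2.812, Zeta 2.795, Gamma 4.137, Eta 3.455, Theta 4.084, Beta 5.953.
Rounding down gives 10, 2, 2, 4, 3, 4, 5 = 30 seats, so the divisor must be adjusted.
With modified divisor 57100: modified quotas Epsilon 11.777, Delta 3.076, Zeta 3.057, Gamma 4.527, Eta 3.780, Theta 4.468, Beta 6.514.
Rounding down: Epsilon 11, Delta 3, Zeta 3, Gamma 4, Eta 3, Theta 4, Beta 6 (total 34).

Epsilon=11, Delta=3, Zeta=3, Gamma=4, Eta=3, Theta=4, Beta=6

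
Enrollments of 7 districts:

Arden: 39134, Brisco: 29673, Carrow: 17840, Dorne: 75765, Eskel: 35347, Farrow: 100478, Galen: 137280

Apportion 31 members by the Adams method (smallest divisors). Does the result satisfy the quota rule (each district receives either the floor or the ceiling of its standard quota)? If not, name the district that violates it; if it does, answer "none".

Standard quotas: Arden 2.786, Brisco 2.112, Carrow 1.270, Dorne 5.393, Eskel 2.516, Farrow 7.152, Galen 9.772.
Adams allocation: Arden 3, Brisco 2, Carrow 2, Dorne 5, Eskel 3, Farrow 7, Galen 9.
Every allocation lies between the lower and upper quota.

none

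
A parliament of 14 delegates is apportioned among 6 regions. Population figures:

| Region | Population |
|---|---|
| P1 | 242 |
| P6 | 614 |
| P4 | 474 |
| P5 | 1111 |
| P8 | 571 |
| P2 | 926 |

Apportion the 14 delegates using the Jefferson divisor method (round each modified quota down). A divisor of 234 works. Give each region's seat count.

With modified divisor 234: modified quotas P1 1.034, P6 2.624, P4 2.026, P5 4.748, P8 2.440, P2 3.957.
Rounding down: P1 1, P6 2, P4 2, P5 4, P8 2, P2 3 (total 14).

P1: 1, P6: 2, P4: 2, P5: 4, P8: 2, P2: 3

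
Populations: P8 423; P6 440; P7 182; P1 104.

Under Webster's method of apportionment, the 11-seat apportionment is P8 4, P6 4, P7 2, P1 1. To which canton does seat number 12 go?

Priority for the next seat is population ÷ (current seats + 0.5).
Priorities: P8 94.000, P6 97.778, P7 72.800, P1 69.333.
Highest priority: P6.

P6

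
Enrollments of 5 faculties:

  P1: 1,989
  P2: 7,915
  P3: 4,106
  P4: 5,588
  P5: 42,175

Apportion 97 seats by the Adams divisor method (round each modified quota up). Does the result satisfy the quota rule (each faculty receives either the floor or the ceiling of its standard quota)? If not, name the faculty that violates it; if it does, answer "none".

Standard quotas: P1 3.123, P2 12.429, P3 6.448, P4 8.775, P5 66.226.
Adams allocation: P1 4, P2 13, P3 7, P4 9, P5 64.
P5 has quota 66.226 (lower 66, upper 67) but receives 64 — outside the quota interval.

P5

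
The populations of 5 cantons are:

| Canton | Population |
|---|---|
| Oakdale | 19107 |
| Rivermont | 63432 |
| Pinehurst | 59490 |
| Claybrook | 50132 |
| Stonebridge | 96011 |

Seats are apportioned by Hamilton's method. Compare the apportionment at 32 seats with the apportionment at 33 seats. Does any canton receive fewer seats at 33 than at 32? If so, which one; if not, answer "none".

none

At 32 seats: Oakdale 2, Rivermont 7, Pinehurst 7, Claybrook 5, Stonebridge 11.
At 33 seats: Oakdale 2, Rivermont 7, Pinehurst 7, Claybrook 6, Stonebridge 11.
No canton's allocation decreased.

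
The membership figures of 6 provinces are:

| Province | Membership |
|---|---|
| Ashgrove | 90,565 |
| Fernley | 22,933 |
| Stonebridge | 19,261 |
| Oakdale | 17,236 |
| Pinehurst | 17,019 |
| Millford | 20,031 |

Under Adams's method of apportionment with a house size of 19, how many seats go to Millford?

2

Standard divisor 187045/19 ≈ 9844.474; standard quotas: Ashgrove 9.200, Fernley 2.330, Stonebridge 1.957, Oakdale 1.751, Pinehurst 1.729, Millford 2.035.
Rounding up gives 10, 3, 2, 2, 2, 3 = 22 seats, so the divisor must be adjusted.
With modified divisor 11349.8: modified quotas Ashgrove 7.979, Fernley 2.021, Stonebridge 1.697, Oakdale 1.519, Pinehurst 1.499, Millford 1.765.
Rounding up: Ashgrove 8, Fernley 3, Stonebridge 2, Oakdale 2, Pinehurst 2, Millford 2 (total 19).
Millford receives 2.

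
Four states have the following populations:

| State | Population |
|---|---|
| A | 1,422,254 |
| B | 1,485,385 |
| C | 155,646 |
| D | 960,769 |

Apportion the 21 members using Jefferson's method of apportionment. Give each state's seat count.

A: 8; B: 8; C: 0; D: 5

Standard divisor 4024054/21 ≈ 191621.619; standard quotas: A 7.422, B 7.752, C 0.812, D 5.014.
Rounding down gives 7, 7, 0, 5 = 19 seats, so the divisor must be adjusted.
With modified divisor 171400: modified quotas A 8.298, B 8.666, C 0.908, D 5.605.
Rounding down: A 8, B 8, C 0, D 5 (total 21).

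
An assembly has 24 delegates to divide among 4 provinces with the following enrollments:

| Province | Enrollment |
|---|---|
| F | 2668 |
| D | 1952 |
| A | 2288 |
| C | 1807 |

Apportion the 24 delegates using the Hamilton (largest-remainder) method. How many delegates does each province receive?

F 7, D 6, A 6, C 5

Standard divisor: 8715 ÷ 24 ≈ 363.125.
Standard quotas: F 7.347, D 5.376, A 6.301, C 4.976.
Lower quotas: F 7, D 5, A 6, C 4 (sum 22, leaving 2 seats).
Remainders in descending order: C 0.976, D 0.376, F 0.347, A 0.301.
Largest remainders: C, D receive the extra seats.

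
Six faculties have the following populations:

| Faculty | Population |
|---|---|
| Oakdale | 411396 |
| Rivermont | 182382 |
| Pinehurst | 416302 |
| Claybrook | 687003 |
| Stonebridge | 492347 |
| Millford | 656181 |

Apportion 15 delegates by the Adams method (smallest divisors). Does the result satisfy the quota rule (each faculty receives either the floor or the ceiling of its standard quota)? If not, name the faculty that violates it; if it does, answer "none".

none

Standard quotas: Oakdale 2.169, Rivermont 0.961, Pinehurst 2.194, Claybrook 3.621, Stonebridge 2.595, Millford 3.459.
Adams allocation: Oakdale 2, Rivermont 1, Pinehurst 2, Claybrook 4, Stonebridge 3, Millford 3.
Every allocation lies between the lower and upper quota.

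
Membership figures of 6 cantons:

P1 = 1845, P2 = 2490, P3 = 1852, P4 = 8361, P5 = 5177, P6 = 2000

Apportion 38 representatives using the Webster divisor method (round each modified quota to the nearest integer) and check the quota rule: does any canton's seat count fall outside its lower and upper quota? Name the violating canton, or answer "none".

Standard quotas: P1 3.227, P2 4.355, P3 3.239, P4 14.625, P5 9.055, P6 3.498.
Webster allocation: P1 3, P2 4, P3 3, P4 15, P5 9, P6 4.
Every allocation lies between the lower and upper quota.

none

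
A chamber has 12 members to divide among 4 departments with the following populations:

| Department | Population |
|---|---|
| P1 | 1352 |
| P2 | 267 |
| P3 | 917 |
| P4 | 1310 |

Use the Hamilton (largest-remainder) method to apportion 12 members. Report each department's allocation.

Standard divisor: 3846 ÷ 12 ≈ 320.5.
Standard quotas: P1 4.218, P2 0.833, P3 2.861, P4 4.087.
Lower quotas: P1 4, P2 0, P3 2, P4 4 (sum 10, leaving 2 seats).
Remainders in descending order: P3 0.861, P2 0.833, P1 0.218, P4 0.087.
The surplus seats go to P3, P2.

P1: 4, P2: 1, P3: 3, P4: 4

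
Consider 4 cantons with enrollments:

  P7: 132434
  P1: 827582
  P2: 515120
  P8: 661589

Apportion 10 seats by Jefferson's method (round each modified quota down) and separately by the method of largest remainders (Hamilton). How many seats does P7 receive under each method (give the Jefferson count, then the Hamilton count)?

0 and 1

Jefferson: P7 0, P1 4, P2 3, P8 3.
Hamilton: P7 1, P1 4, P2 2, P8 3.
P7 gets 0 under Jefferson and 1 under Hamilton.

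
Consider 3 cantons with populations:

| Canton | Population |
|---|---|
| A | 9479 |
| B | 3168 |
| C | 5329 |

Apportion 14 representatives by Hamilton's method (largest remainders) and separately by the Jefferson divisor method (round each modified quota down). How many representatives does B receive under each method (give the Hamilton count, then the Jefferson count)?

Hamilton: A 7, B 3, C 4.
Jefferson: A 8, B 2, C 4.
B gets 3 under Hamilton and 2 under Jefferson.

3 and 2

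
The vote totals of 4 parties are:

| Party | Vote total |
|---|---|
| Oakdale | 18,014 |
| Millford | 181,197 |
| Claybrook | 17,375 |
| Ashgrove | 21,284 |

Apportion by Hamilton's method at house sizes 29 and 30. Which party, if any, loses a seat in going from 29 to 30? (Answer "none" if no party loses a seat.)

At 29 seats: Oakdale 2, Millford 22, Claybrook 2, Ashgrove 3.
At 30 seats: Oakdale 2, Millford 23, Claybrook 2, Ashgrove 3.
No party's allocation decreased.

none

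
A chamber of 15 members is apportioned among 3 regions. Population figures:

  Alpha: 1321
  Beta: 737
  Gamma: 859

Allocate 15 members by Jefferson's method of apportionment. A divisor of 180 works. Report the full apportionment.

Alpha: 7, Beta: 4, Gamma: 4

With modified divisor 180: modified quotas Alpha 7.339, Beta 4.094, Gamma 4.772.
Rounding down: Alpha 7, Beta 4, Gamma 4 (total 15).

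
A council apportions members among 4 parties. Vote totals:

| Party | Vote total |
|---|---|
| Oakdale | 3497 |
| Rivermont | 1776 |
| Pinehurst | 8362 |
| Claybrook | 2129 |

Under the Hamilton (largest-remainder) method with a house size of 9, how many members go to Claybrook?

1

Standard divisor: 15764 ÷ 9 ≈ 1751.556.
Standard quotas: Oakdale 1.9965, Rivermont 1.0140, Pinehurst 4.7740, Claybrook 1.2155.
Lower quotas: Oakdale 1, Rivermont 1, Pinehurst 4, Claybrook 1 (sum 7, leaving 2 seats).
Remainders in descending order: Oakdale 0.9965, Pinehurst 0.7740, Claybrook 0.2155, Rivermont 0.0140.
Largest remainders: Oakdale, Pinehurst receive the extra seats.
Claybrook receives 1.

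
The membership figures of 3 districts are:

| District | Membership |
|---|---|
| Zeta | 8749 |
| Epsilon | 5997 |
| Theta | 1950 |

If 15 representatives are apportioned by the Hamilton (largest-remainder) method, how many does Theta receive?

2

The standard divisor is 16696/15 ≈ 1113.067.
Standard quotas: Zeta 7.8603, Epsilon 5.3878, Theta 1.7519.
Lower quotas: Zeta 7, Epsilon 5, Theta 1 (sum 13, leaving 2 seats).
Remainders in descending order: Zeta 0.8603, Theta 0.7519, Epsilon 0.3878.
Largest remainders: Zeta, Theta receive the extra seats.
Theta receives 2.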